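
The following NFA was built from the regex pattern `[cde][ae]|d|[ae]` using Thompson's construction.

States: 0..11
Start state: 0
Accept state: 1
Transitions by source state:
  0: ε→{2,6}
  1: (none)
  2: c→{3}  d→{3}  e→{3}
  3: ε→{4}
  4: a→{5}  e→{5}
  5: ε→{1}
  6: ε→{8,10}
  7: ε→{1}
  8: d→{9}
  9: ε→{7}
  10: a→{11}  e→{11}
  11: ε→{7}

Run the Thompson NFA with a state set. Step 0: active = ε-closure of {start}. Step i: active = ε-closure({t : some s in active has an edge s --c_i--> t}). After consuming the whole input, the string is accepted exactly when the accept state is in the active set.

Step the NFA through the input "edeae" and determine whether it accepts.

start: ε-closure({0}) = {0,2,6,8,10}
'e' @ 1: {1,3,4,7,11}  ✓accept
'd' @ 2: {}  — state set empty
rest 'eae' ignored (set empty)
after full input: {}  (accept=1 not in)

Answer: REJECT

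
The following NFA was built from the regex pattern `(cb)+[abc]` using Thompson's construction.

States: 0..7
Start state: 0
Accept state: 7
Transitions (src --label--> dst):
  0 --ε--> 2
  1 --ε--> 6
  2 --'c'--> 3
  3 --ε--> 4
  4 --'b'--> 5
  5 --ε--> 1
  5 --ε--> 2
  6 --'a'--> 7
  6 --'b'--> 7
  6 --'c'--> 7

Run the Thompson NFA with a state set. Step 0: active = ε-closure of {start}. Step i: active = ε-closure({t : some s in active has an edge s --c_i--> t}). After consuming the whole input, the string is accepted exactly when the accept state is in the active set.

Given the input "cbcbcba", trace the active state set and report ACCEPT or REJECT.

Answer: ACCEPT

Derivation:
start: ε-closure({0}) = {0,2}
'c' @ 1: {3,4}
'b' @ 2: {1,2,5,6}
'c' @ 3: {3,4,7}  ✓accept
'b' @ 4: {1,2,5,6}
'c' @ 5: {3,4,7}  ✓accept
'b' @ 6: {1,2,5,6}
'a' @ 7: {7}  ✓accept
after full input: {7}  (accept=7 in)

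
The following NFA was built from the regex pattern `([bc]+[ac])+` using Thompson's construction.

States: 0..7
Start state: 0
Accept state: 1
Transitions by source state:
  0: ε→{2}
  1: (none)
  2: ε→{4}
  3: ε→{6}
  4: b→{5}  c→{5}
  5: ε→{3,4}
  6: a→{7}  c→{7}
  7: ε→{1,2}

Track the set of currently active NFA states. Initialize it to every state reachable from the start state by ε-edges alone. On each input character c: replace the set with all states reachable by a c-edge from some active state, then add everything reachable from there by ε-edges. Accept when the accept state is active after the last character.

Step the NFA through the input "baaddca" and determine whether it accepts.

Answer: REJECT

Derivation:
start: ε-closure({0}) = {0,2,4}
'b' @ 1: {3,4,5,6}
'a' @ 2: {1,2,4,7}  [accepting]
'a' @ 3: {}  — no active states
rest 'ddca' ignored (set empty)
final: {}; accept 1 not in set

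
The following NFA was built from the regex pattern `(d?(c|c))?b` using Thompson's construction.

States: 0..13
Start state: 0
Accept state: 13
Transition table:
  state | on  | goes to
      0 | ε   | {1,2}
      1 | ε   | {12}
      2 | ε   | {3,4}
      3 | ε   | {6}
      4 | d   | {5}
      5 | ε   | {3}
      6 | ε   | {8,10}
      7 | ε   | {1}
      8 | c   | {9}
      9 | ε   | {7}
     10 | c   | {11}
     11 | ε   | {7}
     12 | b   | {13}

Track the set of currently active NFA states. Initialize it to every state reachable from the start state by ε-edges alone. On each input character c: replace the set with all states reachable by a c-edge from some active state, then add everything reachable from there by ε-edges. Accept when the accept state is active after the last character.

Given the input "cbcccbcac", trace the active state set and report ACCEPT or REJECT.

Answer: REJECT

Derivation:
initial (ε-close {0}): {0,1,2,3,4,6,8,10,12}
'c' @ 1: {1,7,9,11,12}
'b' @ 2: {13}  ✓accept
'c' @ 3: {}  — no active states
rest 'ccbcac' ignored (set empty)
after full input: {}  (accept=13 not in)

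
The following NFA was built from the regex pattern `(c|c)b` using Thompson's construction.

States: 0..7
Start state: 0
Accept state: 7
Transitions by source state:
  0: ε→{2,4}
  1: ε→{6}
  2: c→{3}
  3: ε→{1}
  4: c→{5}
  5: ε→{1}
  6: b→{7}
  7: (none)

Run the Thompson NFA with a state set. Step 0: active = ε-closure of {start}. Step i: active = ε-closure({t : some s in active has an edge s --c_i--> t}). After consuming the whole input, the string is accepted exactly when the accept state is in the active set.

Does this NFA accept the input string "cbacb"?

initial (ε-close {0}): {0,2,4}
'c' @ 1: {1,3,5,6}
'b' @ 2: {7}  (accept∈set)
'a' @ 3: {}  — no active states
rest 'cb' ignored (set empty)
after full input: {}  (accept=7 not in)

Answer: REJECT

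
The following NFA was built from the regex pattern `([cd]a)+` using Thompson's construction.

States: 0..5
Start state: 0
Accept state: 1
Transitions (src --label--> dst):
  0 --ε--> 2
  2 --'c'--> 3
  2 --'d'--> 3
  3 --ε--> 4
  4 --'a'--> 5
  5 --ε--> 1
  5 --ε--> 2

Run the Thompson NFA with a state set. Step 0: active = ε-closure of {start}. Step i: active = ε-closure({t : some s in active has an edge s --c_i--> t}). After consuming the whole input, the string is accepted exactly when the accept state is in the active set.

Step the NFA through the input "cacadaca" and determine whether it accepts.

start: ε-closure({0}) = {0,2}
'c' @ 1: {3,4}
'a' @ 2: {1,2,5}  (accept∈set)
'c' @ 3: {3,4}
'a' @ 4: {1,2,5}  (accept∈set)
'd' @ 5: {3,4}
'a' @ 6: {1,2,5}  (accept∈set)
'c' @ 7: {3,4}
'a' @ 8: {1,2,5}  (accept∈set)
final: {1,2,5}; accept 1 in set

Answer: ACCEPT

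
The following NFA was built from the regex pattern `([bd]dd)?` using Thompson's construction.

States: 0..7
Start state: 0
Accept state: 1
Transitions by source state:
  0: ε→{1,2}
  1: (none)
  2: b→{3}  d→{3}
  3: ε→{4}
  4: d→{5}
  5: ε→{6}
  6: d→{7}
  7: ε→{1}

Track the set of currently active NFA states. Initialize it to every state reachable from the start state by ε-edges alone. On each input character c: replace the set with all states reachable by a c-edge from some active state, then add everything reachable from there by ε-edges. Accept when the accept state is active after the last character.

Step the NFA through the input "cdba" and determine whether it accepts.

Answer: REJECT

Steps:
start: ε-closure({0}) = {0,1,2}
'c' @ 1: {}  — dead — no transitions
rest 'dba' ignored (set empty)
after full input: {}  (accept=1 not in)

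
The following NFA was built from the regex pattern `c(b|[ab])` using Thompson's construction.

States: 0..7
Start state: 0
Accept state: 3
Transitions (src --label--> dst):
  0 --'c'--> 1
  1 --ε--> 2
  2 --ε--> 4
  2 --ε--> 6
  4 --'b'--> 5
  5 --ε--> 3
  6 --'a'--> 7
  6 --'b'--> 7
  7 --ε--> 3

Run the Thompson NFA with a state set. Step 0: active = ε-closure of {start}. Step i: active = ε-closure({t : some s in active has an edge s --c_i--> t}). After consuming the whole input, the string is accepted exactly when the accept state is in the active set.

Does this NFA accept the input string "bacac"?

Answer: REJECT

Derivation:
initial (ε-close {0}): {0}
'b' @ 1: {}  — no active states
rest 'acac' ignored (set empty)
end set {} — state 3 not in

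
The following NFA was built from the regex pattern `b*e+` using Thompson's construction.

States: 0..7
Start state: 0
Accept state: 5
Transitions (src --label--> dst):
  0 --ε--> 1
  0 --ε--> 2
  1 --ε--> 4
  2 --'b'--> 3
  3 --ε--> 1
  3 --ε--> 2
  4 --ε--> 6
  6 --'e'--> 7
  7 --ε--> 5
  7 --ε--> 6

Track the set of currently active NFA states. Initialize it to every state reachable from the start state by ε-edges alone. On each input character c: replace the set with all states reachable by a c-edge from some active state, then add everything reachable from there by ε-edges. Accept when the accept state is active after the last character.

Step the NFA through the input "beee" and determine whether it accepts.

initial (ε-close {0}): {0,1,2,4,6}
'b' @ 1: {1,2,3,4,6}
'e' @ 2: {5,6,7}  ✓accept
'e' @ 3: {5,6,7}  ✓accept
'e' @ 4: {5,6,7}  ✓accept
final: {5,6,7}; accept 5 in set

Answer: ACCEPT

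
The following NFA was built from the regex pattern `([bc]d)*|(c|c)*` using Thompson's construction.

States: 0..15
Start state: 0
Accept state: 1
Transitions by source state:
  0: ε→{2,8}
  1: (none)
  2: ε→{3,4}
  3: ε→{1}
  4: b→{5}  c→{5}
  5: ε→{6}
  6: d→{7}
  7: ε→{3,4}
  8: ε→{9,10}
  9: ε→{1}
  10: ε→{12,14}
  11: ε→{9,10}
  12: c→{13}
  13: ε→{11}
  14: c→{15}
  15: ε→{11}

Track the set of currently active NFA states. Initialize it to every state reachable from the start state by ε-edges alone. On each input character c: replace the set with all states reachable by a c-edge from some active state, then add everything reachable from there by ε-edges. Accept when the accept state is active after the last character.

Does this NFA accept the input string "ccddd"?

start: ε-closure({0}) = {0,1,2,3,4,8,9,10,12,14}
'c' @ 1: {1,5,6,9,10,11,12,13,14,15}  (accept∈set)
'c' @ 2: {1,9,10,11,12,13,14,15}  (accept∈set)
'd' @ 3: {}  — no active states
rest 'dd' ignored (set empty)
after full input: {}  (accept=1 not in)

Answer: REJECT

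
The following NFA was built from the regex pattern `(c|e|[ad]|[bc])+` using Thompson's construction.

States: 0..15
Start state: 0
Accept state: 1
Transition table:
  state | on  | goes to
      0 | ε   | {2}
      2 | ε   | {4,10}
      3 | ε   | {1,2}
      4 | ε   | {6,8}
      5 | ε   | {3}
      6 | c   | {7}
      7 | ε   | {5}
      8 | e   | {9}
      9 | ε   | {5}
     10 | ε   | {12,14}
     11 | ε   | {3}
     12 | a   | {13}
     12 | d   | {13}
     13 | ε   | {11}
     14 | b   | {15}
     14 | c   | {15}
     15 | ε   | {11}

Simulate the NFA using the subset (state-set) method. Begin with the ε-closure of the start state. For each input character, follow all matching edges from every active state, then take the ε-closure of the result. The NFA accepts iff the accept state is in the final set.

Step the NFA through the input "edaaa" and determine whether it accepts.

initial (ε-close {0}): {0,2,4,6,8,10,12,14}
'e' @ 1: {1,2,3,4,5,6,8,9,10,12,14}  (accept∈set)
'd' @ 2: {1,2,3,4,6,8,10,11,12,13,14}  (accept∈set)
'a' @ 3: {1,2,3,4,6,8,10,11,12,13,14}  (accept∈set)
'a' @ 4: {1,2,3,4,6,8,10,11,12,13,14}  (accept∈set)
'a' @ 5: {1,2,3,4,6,8,10,11,12,13,14}  (accept∈set)
after full input: {1,2,3,4,6,8,10,11,12,13,14}  (accept=1 in)

Answer: ACCEPT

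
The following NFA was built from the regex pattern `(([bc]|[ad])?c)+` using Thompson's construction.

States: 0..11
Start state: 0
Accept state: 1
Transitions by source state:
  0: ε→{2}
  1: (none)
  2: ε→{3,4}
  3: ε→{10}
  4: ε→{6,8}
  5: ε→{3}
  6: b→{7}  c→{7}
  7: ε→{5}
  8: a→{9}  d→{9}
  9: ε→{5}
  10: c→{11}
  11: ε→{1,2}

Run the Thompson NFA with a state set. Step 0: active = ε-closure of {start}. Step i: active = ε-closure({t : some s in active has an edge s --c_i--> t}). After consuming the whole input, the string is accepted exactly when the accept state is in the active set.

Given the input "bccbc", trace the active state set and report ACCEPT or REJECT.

initial (ε-close {0}): {0,2,3,4,6,8,10}
'b' @ 1: {3,5,7,10}
'c' @ 2: {1,2,3,4,6,8,10,11}  (accept∈set)
'c' @ 3: {1,2,3,4,5,6,7,8,10,11}  (accept∈set)
'b' @ 4: {3,5,7,10}
'c' @ 5: {1,2,3,4,6,8,10,11}  (accept∈set)
final: {1,2,3,4,6,8,10,11}; accept 1 in set

Answer: ACCEPT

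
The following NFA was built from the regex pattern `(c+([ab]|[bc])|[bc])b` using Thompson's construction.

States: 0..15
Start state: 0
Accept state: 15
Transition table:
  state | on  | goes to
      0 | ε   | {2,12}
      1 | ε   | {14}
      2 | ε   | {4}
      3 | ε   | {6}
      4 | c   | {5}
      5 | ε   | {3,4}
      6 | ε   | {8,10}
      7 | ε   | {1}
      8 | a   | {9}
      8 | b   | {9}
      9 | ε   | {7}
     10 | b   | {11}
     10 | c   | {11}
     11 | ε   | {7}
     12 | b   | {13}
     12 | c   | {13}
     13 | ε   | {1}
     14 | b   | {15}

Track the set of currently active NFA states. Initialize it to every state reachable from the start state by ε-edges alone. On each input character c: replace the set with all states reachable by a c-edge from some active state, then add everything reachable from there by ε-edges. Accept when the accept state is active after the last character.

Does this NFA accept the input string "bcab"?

start: ε-closure({0}) = {0,2,4,12}
'b' @ 1: {1,13,14}
'c' @ 2: {}  — no active states
rest 'ab' ignored (set empty)
end set {} — state 15 not in

Answer: REJECT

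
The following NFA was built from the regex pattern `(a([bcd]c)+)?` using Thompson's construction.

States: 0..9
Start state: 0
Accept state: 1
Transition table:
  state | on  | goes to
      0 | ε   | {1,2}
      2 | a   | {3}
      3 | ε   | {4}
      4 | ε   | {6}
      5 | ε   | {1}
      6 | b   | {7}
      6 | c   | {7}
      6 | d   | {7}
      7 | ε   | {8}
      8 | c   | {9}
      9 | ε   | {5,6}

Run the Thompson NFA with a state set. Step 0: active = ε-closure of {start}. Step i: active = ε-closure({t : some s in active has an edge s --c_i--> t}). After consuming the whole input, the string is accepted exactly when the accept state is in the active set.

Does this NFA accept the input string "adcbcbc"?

start: ε-closure({0}) = {0,1,2}
'a' @ 1: {3,4,6}
'd' @ 2: {7,8}
'c' @ 3: {1,5,6,9}  (accept∈set)
'b' @ 4: {7,8}
'c' @ 5: {1,5,6,9}  (accept∈set)
'b' @ 6: {7,8}
'c' @ 7: {1,5,6,9}  (accept∈set)
after full input: {1,5,6,9}  (accept=1 in)

Answer: ACCEPT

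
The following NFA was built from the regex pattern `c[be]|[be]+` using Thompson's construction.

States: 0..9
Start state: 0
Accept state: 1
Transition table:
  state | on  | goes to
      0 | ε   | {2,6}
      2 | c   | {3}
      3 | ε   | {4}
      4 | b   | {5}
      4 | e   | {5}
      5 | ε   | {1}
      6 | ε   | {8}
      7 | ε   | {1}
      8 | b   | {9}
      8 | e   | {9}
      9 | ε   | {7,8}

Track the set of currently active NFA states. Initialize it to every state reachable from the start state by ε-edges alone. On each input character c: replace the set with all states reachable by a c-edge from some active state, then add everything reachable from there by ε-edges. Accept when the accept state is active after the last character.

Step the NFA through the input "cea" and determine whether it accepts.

initial (ε-close {0}): {0,2,6,8}
'c' @ 1: {3,4}
'e' @ 2: {1,5}  ✓accept
'a' @ 3: {}  — dead — no transitions
after full input: {}  (accept=1 not in)

Answer: REJECT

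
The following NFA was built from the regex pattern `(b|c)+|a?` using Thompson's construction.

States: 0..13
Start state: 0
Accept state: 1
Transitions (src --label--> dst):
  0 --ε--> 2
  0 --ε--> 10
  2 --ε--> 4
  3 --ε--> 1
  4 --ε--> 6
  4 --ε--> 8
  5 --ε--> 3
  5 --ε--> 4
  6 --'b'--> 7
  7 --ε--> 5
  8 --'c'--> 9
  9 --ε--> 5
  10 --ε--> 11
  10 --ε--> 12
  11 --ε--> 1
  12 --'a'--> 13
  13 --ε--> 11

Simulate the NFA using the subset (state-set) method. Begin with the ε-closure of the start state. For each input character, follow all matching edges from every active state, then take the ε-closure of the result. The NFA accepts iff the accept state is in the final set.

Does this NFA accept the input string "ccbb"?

start: ε-closure({0}) = {0,1,2,4,6,8,10,11,12}
'c' @ 1: {1,3,4,5,6,8,9}  ✓accept
'c' @ 2: {1,3,4,5,6,8,9}  ✓accept
'b' @ 3: {1,3,4,5,6,7,8}  ✓accept
'b' @ 4: {1,3,4,5,6,7,8}  ✓accept
end set {1,3,4,5,6,7,8} — state 1 in

Answer: ACCEPT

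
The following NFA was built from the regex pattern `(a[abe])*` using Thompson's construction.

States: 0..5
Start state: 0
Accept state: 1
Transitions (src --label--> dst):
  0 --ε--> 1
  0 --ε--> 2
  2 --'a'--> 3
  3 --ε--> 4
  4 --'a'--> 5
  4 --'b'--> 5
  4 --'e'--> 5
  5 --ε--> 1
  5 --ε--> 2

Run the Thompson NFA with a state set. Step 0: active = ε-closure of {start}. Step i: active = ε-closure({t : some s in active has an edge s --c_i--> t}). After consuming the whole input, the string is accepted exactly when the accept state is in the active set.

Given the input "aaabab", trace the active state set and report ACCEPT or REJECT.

S₀ = ε-closure({0}) = {0,1,2}
'a' @ 1: {3,4}
'a' @ 2: {1,2,5}  ✓accept
'a' @ 3: {3,4}
'b' @ 4: {1,2,5}  ✓accept
'a' @ 5: {3,4}
'b' @ 6: {1,2,5}  ✓accept
after full input: {1,2,5}  (accept=1 in)

Answer: ACCEPT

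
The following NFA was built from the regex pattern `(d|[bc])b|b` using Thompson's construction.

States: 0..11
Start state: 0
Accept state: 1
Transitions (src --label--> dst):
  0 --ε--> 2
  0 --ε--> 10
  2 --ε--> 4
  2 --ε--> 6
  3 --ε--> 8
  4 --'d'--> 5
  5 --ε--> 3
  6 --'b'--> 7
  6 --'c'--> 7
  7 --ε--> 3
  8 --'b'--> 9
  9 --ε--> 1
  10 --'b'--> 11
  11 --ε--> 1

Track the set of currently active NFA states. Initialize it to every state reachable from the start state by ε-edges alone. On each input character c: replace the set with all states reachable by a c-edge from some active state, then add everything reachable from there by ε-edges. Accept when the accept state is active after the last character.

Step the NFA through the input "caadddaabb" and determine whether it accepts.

Answer: REJECT

Trace:
start: ε-closure({0}) = {0,2,4,6,10}
'c' @ 1: {3,7,8}
'a' @ 2: {}  — no active states
rest 'adddaabb' ignored (set empty)
after full input: {}  (accept=1 not in)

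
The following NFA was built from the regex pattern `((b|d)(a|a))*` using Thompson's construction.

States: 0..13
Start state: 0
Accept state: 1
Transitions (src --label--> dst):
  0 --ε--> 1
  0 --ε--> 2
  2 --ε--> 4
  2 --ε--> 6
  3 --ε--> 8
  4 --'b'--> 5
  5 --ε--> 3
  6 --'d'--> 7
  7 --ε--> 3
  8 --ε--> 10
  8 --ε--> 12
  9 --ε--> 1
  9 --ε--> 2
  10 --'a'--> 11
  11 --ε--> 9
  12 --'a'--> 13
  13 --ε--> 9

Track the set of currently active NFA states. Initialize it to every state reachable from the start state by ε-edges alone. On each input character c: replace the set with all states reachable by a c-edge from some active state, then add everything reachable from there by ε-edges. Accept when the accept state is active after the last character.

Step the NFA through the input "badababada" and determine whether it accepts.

Answer: ACCEPT

Derivation:
S₀ = ε-closure({0}) = {0,1,2,4,6}
'b' @ 1: {3,5,8,10,12}
'a' @ 2: {1,2,4,6,9,11,13}  [accepting]
'd' @ 3: {3,7,8,10,12}
'a' @ 4: {1,2,4,6,9,11,13}  [accepting]
'b' @ 5: {3,5,8,10,12}
'a' @ 6: {1,2,4,6,9,11,13}  [accepting]
'b' @ 7: {3,5,8,10,12}
'a' @ 8: {1,2,4,6,9,11,13}  [accepting]
'd' @ 9: {3,7,8,10,12}
'a' @ 10: {1,2,4,6,9,11,13}  [accepting]
after full input: {1,2,4,6,9,11,13}  (accept=1 in)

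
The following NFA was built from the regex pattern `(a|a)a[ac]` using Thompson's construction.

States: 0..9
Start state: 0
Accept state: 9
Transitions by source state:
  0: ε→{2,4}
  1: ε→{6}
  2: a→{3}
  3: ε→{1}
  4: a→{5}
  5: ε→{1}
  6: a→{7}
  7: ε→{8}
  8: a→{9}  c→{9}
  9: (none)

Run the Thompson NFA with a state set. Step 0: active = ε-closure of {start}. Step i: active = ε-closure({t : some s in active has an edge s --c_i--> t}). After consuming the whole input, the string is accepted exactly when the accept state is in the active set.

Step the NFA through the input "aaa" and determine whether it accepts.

Answer: ACCEPT

Trace:
S₀ = ε-closure({0}) = {0,2,4}
'a' @ 1: {1,3,5,6}
'a' @ 2: {7,8}
'a' @ 3: {9}  ✓accept
end set {9} — state 9 in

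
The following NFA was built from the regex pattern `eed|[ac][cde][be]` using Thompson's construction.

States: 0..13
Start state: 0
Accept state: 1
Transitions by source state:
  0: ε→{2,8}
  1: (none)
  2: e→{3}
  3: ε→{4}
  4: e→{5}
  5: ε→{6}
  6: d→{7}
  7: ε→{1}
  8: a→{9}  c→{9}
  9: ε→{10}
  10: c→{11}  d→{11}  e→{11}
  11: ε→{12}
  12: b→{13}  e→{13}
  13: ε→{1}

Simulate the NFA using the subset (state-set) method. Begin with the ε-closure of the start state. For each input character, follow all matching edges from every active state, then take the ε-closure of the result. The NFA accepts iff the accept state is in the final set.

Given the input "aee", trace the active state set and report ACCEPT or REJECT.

start: ε-closure({0}) = {0,2,8}
'a' @ 1: {9,10}
'e' @ 2: {11,12}
'e' @ 3: {1,13}  [accepting]
after full input: {1,13}  (accept=1 in)

Answer: ACCEPT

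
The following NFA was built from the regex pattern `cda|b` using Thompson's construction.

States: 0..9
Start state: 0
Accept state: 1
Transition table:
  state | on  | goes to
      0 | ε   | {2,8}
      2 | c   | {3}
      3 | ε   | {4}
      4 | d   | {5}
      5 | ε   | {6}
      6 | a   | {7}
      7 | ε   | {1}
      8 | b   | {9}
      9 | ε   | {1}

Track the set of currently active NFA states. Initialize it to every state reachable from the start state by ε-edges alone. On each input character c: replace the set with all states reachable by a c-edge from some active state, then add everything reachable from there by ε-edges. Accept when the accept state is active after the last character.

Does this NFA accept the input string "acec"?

Answer: REJECT

Trace:
start: ε-closure({0}) = {0,2,8}
'a' @ 1: {}  — state set empty
rest 'cec' ignored (set empty)
end set {} — state 1 not in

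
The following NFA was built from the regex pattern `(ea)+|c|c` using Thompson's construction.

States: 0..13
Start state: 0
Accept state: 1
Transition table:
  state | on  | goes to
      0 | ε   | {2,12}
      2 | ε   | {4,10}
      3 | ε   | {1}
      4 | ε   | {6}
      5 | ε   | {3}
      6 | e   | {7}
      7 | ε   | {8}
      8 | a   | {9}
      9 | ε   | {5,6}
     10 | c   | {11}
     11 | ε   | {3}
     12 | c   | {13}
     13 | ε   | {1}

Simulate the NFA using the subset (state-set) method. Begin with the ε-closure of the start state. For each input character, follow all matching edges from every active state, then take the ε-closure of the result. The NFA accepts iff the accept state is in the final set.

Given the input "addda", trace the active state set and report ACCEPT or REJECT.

start: ε-closure({0}) = {0,2,4,6,10,12}
'a' @ 1: {}  — state set empty
rest 'ddda' ignored (set empty)
final: {}; accept 1 not in set

Answer: REJECT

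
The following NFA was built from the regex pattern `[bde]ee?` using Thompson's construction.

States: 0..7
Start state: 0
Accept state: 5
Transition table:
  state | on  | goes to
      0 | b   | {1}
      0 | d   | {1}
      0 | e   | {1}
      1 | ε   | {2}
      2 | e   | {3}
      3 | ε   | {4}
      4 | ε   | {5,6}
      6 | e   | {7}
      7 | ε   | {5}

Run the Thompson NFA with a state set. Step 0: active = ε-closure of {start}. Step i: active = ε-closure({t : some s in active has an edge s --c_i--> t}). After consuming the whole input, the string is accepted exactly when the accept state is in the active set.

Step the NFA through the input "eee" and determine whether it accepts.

Answer: ACCEPT

Trace:
initial (ε-close {0}): {0}
'e' @ 1: {1,2}
'e' @ 2: {3,4,5,6}  (accept∈set)
'e' @ 3: {5,7}  (accept∈set)
after full input: {5,7}  (accept=5 in)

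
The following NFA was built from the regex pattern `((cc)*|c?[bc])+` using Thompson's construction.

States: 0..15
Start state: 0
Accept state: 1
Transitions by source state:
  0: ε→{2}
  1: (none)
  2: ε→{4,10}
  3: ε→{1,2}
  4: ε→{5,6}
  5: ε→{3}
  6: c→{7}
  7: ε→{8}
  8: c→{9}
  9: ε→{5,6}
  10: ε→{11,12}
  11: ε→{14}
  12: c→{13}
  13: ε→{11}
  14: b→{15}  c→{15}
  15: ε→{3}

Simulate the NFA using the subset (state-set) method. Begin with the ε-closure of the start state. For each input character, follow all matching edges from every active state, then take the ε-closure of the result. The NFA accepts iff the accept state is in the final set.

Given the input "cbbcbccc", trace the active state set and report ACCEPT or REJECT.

initial (ε-close {0}): {0,1,2,3,4,5,6,10,11,12,14}
'c' @ 1: {1,2,3,4,5,6,7,8,10,11,12,13,14,15}  ✓accept
'b' @ 2: {1,2,3,4,5,6,10,11,12,14,15}  ✓accept
'b' @ 3: {1,2,3,4,5,6,10,11,12,14,15}  ✓accept
'c' @ 4: {1,2,3,4,5,6,7,8,10,11,12,13,14,15}  ✓accept
'b' @ 5: {1,2,3,4,5,6,10,11,12,14,15}  ✓accept
'c' @ 6: {1,2,3,4,5,6,7,8,10,11,12,13,14,15}  ✓accept
'c' @ 7: {1,2,3,4,5,6,7,8,9,10,11,12,13,14,15}  ✓accept
'c' @ 8: {1,2,3,4,5,6,7,8,9,10,11,12,13,14,15}  ✓accept
final: {1,2,3,4,5,6,7,8,9,10,11,12,13,14,15}; accept 1 in set

Answer: ACCEPT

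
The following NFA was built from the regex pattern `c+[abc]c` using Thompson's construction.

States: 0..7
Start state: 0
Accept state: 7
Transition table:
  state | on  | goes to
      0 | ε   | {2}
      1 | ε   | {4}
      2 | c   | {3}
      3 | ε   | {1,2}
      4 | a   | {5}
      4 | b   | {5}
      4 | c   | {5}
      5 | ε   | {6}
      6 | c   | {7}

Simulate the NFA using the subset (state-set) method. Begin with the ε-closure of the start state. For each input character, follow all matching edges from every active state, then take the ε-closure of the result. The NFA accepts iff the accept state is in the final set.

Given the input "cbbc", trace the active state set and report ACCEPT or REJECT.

Answer: REJECT

Steps:
S₀ = ε-closure({0}) = {0,2}
'c' @ 1: {1,2,3,4}
'b' @ 2: {5,6}
'b' @ 3: {}  — no active states
rest 'c' ignored (set empty)
final: {}; accept 7 not in set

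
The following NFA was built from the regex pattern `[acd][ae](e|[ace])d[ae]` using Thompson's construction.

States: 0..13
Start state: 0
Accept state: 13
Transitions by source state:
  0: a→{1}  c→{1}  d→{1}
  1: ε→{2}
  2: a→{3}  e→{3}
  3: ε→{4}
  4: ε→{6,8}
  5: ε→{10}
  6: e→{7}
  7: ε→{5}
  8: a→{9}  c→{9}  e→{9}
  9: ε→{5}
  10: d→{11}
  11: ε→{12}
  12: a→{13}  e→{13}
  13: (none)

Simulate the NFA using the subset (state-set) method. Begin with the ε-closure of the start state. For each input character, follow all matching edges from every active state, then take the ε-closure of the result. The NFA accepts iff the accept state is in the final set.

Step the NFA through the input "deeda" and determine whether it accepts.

start: ε-closure({0}) = {0}
'd' @ 1: {1,2}
'e' @ 2: {3,4,6,8}
'e' @ 3: {5,7,9,10}
'd' @ 4: {11,12}
'a' @ 5: {13}  ✓accept
final: {13}; accept 13 in set

Answer: ACCEPT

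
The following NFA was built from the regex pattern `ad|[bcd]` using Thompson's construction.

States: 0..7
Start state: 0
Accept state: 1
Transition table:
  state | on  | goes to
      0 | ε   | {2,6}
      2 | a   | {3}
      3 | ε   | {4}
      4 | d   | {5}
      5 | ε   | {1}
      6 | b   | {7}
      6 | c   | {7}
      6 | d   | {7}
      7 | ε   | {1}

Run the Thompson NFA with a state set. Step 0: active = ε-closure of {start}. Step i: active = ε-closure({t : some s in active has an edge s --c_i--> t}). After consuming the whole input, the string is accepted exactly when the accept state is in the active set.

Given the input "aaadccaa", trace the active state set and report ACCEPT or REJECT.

start: ε-closure({0}) = {0,2,6}
'a' @ 1: {3,4}
'a' @ 2: {}  — state set empty
rest 'adccaa' ignored (set empty)
after full input: {}  (accept=1 not in)

Answer: REJECT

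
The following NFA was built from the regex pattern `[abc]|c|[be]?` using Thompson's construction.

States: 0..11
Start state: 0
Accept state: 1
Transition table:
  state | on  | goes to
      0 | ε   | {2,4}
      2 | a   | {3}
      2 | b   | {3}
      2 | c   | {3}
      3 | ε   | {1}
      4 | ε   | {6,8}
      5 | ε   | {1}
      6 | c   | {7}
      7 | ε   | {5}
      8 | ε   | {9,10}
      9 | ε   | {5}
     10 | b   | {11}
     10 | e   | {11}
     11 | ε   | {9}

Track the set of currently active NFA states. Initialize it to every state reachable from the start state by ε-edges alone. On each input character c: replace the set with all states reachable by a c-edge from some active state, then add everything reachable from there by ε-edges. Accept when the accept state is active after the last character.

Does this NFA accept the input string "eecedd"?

S₀ = ε-closure({0}) = {0,1,2,4,5,6,8,9,10}
'e' @ 1: {1,5,9,11}  ✓accept
'e' @ 2: {}  — dead — no transitions
rest 'cedd' ignored (set empty)
final: {}; accept 1 not in set

Answer: REJECT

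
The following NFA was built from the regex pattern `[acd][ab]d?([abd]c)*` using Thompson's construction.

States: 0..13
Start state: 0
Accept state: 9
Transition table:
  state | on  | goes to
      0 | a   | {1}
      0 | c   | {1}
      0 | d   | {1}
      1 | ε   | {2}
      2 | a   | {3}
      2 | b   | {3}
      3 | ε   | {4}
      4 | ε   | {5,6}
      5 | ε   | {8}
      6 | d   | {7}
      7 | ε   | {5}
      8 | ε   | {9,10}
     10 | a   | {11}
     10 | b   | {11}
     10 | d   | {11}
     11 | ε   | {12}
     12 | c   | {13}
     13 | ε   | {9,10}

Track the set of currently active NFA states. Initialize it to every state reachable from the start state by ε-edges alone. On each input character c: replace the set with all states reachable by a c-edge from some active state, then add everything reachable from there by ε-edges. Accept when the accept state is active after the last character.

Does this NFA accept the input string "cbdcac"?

initial (ε-close {0}): {0}
'c' @ 1: {1,2}
'b' @ 2: {3,4,5,6,8,9,10}  (accept∈set)
'd' @ 3: {5,7,8,9,10,11,12}  (accept∈set)
'c' @ 4: {9,10,13}  (accept∈set)
'a' @ 5: {11,12}
'c' @ 6: {9,10,13}  (accept∈set)
final: {9,10,13}; accept 9 in set

Answer: ACCEPT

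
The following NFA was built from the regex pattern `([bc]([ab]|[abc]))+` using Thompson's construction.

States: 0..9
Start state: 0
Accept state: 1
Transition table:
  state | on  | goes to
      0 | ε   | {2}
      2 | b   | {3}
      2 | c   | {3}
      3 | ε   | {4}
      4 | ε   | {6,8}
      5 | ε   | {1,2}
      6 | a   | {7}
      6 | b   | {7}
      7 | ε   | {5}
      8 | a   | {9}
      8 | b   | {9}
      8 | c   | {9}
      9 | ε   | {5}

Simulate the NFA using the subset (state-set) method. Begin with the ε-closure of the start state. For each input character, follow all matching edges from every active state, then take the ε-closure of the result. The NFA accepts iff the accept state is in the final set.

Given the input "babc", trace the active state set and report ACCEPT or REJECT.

start: ε-closure({0}) = {0,2}
'b' @ 1: {3,4,6,8}
'a' @ 2: {1,2,5,7,9}  ✓accept
'b' @ 3: {3,4,6,8}
'c' @ 4: {1,2,5,9}  ✓accept
after full input: {1,2,5,9}  (accept=1 in)

Answer: ACCEPT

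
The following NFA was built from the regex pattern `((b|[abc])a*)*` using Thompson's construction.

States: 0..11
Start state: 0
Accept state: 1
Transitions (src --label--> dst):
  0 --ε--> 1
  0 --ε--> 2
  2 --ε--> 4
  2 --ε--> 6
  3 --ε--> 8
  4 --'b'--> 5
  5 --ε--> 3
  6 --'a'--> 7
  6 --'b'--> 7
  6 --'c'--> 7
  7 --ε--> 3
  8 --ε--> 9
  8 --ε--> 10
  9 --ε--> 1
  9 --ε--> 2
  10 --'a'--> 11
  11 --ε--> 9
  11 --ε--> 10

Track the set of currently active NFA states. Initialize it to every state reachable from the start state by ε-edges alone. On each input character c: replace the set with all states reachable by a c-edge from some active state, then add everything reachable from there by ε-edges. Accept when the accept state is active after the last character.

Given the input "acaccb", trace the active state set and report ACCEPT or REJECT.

S₀ = ε-closure({0}) = {0,1,2,4,6}
'a' @ 1: {1,2,3,4,6,7,8,9,10}  [accepting]
'c' @ 2: {1,2,3,4,6,7,8,9,10}  [accepting]
'a' @ 3: {1,2,3,4,6,7,8,9,10,11}  [accepting]
'c' @ 4: {1,2,3,4,6,7,8,9,10}  [accepting]
'c' @ 5: {1,2,3,4,6,7,8,9,10}  [accepting]
'b' @ 6: {1,2,3,4,5,6,7,8,9,10}  [accepting]
end set {1,2,3,4,5,6,7,8,9,10} — state 1 in

Answer: ACCEPT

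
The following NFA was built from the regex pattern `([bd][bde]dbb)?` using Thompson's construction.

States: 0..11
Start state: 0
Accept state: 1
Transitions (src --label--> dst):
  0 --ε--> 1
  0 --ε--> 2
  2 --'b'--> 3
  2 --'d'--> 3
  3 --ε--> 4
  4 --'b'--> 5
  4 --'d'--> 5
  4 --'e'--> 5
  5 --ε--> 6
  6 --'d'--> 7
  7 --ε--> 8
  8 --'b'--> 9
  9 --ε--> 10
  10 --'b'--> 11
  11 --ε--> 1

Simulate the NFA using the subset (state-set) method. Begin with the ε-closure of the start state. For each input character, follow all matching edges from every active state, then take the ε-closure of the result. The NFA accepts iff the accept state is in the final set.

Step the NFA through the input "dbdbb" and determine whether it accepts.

Answer: ACCEPT

Steps:
initial (ε-close {0}): {0,1,2}
'd' @ 1: {3,4}
'b' @ 2: {5,6}
'd' @ 3: {7,8}
'b' @ 4: {9,10}
'b' @ 5: {1,11}  (accept∈set)
after full input: {1,11}  (accept=1 in)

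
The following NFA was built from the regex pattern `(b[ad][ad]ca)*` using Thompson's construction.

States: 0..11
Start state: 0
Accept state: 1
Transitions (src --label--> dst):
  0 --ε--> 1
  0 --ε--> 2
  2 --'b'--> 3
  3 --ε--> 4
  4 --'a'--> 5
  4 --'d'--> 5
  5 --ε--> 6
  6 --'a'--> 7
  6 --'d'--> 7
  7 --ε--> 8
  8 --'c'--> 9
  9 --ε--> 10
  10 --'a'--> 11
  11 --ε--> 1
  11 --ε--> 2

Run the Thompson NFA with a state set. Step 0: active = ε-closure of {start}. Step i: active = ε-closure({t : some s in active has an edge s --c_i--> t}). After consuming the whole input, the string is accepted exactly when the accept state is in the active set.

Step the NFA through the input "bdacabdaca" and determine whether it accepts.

Answer: ACCEPT

Steps:
start: ε-closure({0}) = {0,1,2}
'b' @ 1: {3,4}
'd' @ 2: {5,6}
'a' @ 3: {7,8}
'c' @ 4: {9,10}
'a' @ 5: {1,2,11}  [accepting]
'b' @ 6: {3,4}
'd' @ 7: {5,6}
'a' @ 8: {7,8}
'c' @ 9: {9,10}
'a' @ 10: {1,2,11}  [accepting]
final: {1,2,11}; accept 1 in set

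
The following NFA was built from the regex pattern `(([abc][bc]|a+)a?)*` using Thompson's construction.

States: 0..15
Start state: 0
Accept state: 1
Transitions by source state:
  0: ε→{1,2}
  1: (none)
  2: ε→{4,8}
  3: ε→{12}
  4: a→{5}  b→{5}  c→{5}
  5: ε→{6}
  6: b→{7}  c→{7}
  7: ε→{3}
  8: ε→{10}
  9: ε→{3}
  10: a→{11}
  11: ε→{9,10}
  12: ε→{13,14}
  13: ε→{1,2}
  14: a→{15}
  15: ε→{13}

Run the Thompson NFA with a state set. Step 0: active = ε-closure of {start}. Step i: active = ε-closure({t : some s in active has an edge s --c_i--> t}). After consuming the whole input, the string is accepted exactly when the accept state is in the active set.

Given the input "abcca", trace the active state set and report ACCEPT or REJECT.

S₀ = ε-closure({0}) = {0,1,2,4,8,10}
'a' @ 1: {1,2,3,4,5,6,8,9,10,11,12,13,14}  (accept∈set)
'b' @ 2: {1,2,3,4,5,6,7,8,10,12,13,14}  (accept∈set)
'c' @ 3: {1,2,3,4,5,6,7,8,10,12,13,14}  (accept∈set)
'c' @ 4: {1,2,3,4,5,6,7,8,10,12,13,14}  (accept∈set)
'a' @ 5: {1,2,3,4,5,6,8,9,10,11,12,13,14,15}  (accept∈set)
final: {1,2,3,4,5,6,8,9,10,11,12,13,14,15}; accept 1 in set

Answer: ACCEPT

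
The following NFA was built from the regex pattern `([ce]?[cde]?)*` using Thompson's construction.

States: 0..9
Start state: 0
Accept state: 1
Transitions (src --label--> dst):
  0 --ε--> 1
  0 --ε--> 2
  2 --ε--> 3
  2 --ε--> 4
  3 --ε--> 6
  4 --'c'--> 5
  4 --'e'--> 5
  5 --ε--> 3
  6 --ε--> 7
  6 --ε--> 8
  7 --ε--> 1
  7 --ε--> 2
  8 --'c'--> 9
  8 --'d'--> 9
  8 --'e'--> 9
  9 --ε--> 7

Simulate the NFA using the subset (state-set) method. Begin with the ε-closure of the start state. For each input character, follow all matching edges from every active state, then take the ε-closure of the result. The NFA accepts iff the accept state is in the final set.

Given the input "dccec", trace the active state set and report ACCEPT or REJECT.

initial (ε-close {0}): {0,1,2,3,4,6,7,8}
'd' @ 1: {1,2,3,4,6,7,8,9}  (accept∈set)
'c' @ 2: {1,2,3,4,5,6,7,8,9}  (accept∈set)
'c' @ 3: {1,2,3,4,5,6,7,8,9}  (accept∈set)
'e' @ 4: {1,2,3,4,5,6,7,8,9}  (accept∈set)
'c' @ 5: {1,2,3,4,5,6,7,8,9}  (accept∈set)
final: {1,2,3,4,5,6,7,8,9}; accept 1 in set

Answer: ACCEPT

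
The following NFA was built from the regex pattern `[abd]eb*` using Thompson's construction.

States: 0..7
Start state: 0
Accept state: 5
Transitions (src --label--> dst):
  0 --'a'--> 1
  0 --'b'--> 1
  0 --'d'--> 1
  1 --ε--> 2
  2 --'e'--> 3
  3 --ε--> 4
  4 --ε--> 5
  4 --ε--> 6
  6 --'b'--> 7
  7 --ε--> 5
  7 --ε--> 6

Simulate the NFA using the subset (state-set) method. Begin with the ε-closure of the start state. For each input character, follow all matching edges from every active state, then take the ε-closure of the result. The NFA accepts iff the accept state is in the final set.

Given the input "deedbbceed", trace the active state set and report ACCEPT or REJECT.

Answer: REJECT

Steps:
initial (ε-close {0}): {0}
'd' @ 1: {1,2}
'e' @ 2: {3,4,5,6}  (accept∈set)
'e' @ 3: {}  — no active states
rest 'dbbceed' ignored (set empty)
after full input: {}  (accept=5 not in)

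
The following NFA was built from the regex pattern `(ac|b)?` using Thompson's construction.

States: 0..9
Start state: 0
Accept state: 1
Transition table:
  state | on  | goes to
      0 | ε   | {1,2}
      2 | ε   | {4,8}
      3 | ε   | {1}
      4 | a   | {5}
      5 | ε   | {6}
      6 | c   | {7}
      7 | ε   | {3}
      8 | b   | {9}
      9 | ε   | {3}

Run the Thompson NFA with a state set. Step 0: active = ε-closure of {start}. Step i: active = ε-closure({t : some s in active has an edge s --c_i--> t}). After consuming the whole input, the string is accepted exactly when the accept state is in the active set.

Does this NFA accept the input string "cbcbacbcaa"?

initial (ε-close {0}): {0,1,2,4,8}
'c' @ 1: {}  — state set empty
rest 'bcbacbcaa' ignored (set empty)
final: {}; accept 1 not in set

Answer: REJECT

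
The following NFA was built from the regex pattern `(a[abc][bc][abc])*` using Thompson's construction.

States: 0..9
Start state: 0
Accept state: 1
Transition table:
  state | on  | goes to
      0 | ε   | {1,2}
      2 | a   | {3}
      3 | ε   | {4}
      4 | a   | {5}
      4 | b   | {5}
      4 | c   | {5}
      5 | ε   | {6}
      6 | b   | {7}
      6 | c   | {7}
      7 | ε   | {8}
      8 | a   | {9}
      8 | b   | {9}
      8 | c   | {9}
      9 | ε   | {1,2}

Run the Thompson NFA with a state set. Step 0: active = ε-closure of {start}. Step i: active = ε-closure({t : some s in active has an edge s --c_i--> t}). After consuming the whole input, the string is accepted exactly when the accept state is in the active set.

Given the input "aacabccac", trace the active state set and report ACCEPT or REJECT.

S₀ = ε-closure({0}) = {0,1,2}
'a' @ 1: {3,4}
'a' @ 2: {5,6}
'c' @ 3: {7,8}
'a' @ 4: {1,2,9}  (accept∈set)
'b' @ 5: {}  — no active states
rest 'ccac' ignored (set empty)
end set {} — state 1 not in

Answer: REJECT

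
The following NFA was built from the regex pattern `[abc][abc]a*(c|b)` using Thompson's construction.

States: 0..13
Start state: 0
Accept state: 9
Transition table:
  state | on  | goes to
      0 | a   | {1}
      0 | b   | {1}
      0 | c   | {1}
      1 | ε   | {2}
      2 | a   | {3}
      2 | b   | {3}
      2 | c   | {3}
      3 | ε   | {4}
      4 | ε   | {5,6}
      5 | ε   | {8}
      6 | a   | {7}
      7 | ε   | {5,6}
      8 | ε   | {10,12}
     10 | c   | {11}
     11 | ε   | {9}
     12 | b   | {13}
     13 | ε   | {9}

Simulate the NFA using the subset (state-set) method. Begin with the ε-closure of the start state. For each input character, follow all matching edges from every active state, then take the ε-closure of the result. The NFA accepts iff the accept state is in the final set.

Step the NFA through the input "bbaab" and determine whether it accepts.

start: ε-closure({0}) = {0}
'b' @ 1: {1,2}
'b' @ 2: {3,4,5,6,8,10,12}
'a' @ 3: {5,6,7,8,10,12}
'a' @ 4: {5,6,7,8,10,12}
'b' @ 5: {9,13}  [accepting]
after full input: {9,13}  (accept=9 in)

Answer: ACCEPT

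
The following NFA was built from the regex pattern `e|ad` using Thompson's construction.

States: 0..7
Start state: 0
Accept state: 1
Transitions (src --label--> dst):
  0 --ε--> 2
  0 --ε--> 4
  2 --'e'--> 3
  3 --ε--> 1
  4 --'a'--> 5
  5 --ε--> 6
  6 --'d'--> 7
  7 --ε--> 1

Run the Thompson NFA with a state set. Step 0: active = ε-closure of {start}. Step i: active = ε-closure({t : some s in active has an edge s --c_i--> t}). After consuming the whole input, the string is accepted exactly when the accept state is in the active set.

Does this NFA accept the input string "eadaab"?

start: ε-closure({0}) = {0,2,4}
'e' @ 1: {1,3}  ✓accept
'a' @ 2: {}  — state set empty
rest 'daab' ignored (set empty)
final: {}; accept 1 not in set

Answer: REJECT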